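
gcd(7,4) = 1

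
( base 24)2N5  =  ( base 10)1709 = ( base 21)3i8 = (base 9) 2308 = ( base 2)11010101101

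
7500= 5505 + 1995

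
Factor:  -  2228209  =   - 2228209^1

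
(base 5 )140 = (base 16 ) 2D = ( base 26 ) 1j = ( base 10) 45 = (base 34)1B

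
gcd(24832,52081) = 1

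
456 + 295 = 751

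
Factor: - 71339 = -71339^1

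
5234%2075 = 1084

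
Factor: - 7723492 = - 2^2*7^1*23^1*67^1*179^1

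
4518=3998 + 520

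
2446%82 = 68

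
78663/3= 26221 = 26221.00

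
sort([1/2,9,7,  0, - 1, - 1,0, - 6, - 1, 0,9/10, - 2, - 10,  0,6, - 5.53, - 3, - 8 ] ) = [ - 10, - 8, - 6, - 5.53,-3 , -2,-1, - 1, - 1,0,0,0,0, 1/2  ,  9/10,6,7,9]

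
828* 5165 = 4276620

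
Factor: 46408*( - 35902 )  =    -  1666140016=- 2^4*29^1*619^1*5801^1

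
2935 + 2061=4996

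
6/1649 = 6/1649 = 0.00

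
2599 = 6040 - 3441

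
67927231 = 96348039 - 28420808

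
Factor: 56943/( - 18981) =-3^1 = -  3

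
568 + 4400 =4968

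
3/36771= 1/12257 = 0.00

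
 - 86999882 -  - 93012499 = 6012617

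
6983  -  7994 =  - 1011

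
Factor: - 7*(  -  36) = 252 = 2^2*3^2*7^1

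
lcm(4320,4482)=358560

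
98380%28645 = 12445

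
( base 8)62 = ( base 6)122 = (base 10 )50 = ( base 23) 24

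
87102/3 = 29034 = 29034.00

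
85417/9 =9490 + 7/9 = 9490.78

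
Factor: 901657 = 901657^1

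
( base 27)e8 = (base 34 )bc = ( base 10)386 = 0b110000010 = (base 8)602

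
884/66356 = 221/16589=0.01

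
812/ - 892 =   -  203/223 = - 0.91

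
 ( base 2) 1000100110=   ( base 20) 17A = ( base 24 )mm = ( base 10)550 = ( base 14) 2B4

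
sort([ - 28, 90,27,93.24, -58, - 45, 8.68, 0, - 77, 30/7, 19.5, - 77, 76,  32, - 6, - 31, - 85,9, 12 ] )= [ - 85, - 77, - 77, - 58, - 45,- 31 , - 28,  -  6, 0,30/7,8.68, 9, 12, 19.5, 27, 32,76, 90, 93.24]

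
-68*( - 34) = 2312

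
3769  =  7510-3741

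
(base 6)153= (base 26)2h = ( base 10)69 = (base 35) 1Y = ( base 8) 105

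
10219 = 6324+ 3895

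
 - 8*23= - 184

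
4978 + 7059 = 12037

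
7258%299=82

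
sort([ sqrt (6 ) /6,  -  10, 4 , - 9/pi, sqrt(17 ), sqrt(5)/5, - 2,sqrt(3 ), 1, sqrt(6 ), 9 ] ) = [ - 10, - 9/pi,-2,sqrt(6 )/6, sqrt(5 ) /5, 1, sqrt(3),sqrt(6),  4, sqrt(17 ) , 9]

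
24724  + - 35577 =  - 10853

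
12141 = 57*213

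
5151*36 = 185436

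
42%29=13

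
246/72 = 41/12 = 3.42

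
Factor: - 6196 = -2^2*1549^1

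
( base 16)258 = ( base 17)215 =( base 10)600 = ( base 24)110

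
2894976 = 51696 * 56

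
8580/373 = 23 + 1/373=23.00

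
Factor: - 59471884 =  - 2^2*107^1*283^1 * 491^1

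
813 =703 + 110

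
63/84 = 3/4 = 0.75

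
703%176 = 175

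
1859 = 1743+116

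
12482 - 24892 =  - 12410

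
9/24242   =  9/24242 = 0.00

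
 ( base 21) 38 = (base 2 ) 1000111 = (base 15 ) 4B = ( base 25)2l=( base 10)71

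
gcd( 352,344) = 8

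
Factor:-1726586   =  -2^1*431^1*2003^1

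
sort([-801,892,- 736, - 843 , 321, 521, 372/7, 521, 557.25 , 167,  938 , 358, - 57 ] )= [-843, - 801 ,  -  736,-57,372/7,167, 321,358,521 , 521 , 557.25,892,938] 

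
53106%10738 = 10154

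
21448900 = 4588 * 4675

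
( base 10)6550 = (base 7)25045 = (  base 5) 202200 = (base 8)14626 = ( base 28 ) 89q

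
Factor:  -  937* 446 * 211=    - 2^1*211^1*223^1*937^1 =- 88177322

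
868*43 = 37324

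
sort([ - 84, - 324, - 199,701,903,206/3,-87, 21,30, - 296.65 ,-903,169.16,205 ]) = [ -903, - 324, - 296.65, - 199, - 87, - 84,21, 30,206/3, 169.16, 205, 701,903 ]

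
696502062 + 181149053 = 877651115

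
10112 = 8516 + 1596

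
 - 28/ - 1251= 28/1251= 0.02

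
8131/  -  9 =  - 904 +5/9 =- 903.44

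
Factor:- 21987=-3^2* 7^1*349^1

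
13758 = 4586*3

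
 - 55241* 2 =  - 110482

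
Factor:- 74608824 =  - 2^3*3^1*3108701^1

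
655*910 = 596050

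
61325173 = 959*63947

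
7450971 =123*60577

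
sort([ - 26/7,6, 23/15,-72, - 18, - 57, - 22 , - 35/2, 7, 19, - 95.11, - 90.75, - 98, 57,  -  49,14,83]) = [ - 98, - 95.11, - 90.75, - 72,-57, - 49, - 22, - 18,-35/2, - 26/7, 23/15, 6 , 7, 14,19,  57, 83] 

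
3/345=1/115 =0.01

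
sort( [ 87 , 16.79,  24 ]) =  [16.79,  24,  87 ] 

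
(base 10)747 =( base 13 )456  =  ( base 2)1011101011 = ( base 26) 12J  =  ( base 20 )1h7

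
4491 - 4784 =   -  293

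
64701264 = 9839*6576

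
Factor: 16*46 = 736 = 2^5 * 23^1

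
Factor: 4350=2^1*3^1*5^2*29^1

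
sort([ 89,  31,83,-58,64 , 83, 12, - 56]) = [  -  58,-56, 12,31 , 64, 83, 83,89 ]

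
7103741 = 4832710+2271031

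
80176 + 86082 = 166258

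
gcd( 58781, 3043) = 1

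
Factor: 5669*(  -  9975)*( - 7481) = 423037645275 = 3^1*5^2*7^1*19^1*5669^1*7481^1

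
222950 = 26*8575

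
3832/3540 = 1 + 73/885 = 1.08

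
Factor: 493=17^1*29^1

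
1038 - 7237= -6199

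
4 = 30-26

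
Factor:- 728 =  - 2^3 * 7^1 *13^1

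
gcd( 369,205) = 41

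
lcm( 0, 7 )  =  0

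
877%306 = 265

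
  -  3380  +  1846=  -1534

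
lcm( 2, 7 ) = 14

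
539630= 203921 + 335709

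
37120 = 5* 7424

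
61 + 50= 111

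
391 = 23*17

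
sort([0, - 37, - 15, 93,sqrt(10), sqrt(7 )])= [ - 37, - 15, 0, sqrt( 7) , sqrt(10 ) , 93 ] 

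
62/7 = 62/7 = 8.86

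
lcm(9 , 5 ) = 45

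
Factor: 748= 2^2 * 11^1 * 17^1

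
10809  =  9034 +1775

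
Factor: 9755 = 5^1 * 1951^1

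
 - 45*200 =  - 9000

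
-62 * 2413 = - 149606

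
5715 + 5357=11072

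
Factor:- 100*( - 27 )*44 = 2^4*3^3*5^2*11^1= 118800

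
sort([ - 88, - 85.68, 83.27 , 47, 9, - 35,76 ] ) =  [ - 88,  -  85.68, - 35,9, 47, 76 , 83.27 ] 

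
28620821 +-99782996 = -71162175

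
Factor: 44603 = 13^1 *47^1*73^1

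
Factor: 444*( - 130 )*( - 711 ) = 2^3*3^3*5^1*13^1*37^1*79^1=41038920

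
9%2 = 1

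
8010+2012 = 10022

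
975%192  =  15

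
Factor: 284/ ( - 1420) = -5^( - 1 )=   - 1/5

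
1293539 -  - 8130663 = 9424202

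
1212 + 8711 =9923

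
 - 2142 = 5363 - 7505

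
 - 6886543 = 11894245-18780788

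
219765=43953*5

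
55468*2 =110936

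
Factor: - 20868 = - 2^2*3^1*  37^1*47^1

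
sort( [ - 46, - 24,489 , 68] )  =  [ - 46,-24, 68,489] 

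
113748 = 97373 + 16375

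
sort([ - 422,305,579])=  [ - 422 , 305, 579]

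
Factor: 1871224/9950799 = 2^3 *3^(  -  1 )*17^1*29^( - 1)*13759^1*114377^ ( - 1)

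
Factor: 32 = 2^5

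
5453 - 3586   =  1867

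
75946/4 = 37973/2 = 18986.50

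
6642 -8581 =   -  1939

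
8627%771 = 146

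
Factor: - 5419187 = -271^1*19997^1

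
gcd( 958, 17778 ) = 2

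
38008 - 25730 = 12278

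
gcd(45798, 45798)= 45798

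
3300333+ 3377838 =6678171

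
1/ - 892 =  - 1+891/892 = - 0.00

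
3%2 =1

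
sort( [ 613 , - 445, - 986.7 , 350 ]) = [ - 986.7, - 445, 350, 613]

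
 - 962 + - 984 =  - 1946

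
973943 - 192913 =781030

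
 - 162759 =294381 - 457140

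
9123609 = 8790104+333505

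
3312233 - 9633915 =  - 6321682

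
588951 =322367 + 266584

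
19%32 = 19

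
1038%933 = 105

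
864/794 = 1 + 35/397 = 1.09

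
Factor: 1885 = 5^1*13^1*29^1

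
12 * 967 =11604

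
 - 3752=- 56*67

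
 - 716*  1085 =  - 776860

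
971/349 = 971/349 =2.78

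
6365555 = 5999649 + 365906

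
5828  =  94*62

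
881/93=881/93 = 9.47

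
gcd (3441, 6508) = 1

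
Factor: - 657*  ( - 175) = 114975= 3^2*5^2*7^1*73^1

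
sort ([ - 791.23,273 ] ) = [ - 791.23, 273] 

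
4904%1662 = 1580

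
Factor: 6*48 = 288 = 2^5 * 3^2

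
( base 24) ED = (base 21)GD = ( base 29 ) c1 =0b101011101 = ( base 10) 349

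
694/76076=347/38038 = 0.01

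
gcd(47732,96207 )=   1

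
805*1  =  805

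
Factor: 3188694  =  2^1*3^1*19^1*83^1  *337^1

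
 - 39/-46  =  39/46  =  0.85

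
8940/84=106+ 3/7 = 106.43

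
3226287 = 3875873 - 649586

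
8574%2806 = 156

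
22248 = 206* 108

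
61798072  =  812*76106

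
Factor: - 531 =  - 3^2*59^1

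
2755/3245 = 551/649 =0.85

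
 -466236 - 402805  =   - 869041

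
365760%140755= 84250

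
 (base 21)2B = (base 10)53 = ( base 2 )110101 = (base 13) 41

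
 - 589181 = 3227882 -3817063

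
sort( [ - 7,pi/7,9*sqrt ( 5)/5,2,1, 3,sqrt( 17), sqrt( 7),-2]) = [-7, - 2, pi/7,  1,2, sqrt(7),3,9*sqrt(5)/5,  sqrt(17) ] 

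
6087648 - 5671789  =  415859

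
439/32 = 13 + 23/32= 13.72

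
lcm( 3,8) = 24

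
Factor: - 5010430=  - 2^1*5^1*501043^1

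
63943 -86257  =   - 22314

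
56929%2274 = 79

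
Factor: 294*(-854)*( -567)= 2^2* 3^5*7^4*61^1 = 142360092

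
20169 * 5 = 100845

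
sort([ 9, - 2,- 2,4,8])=[-2, - 2, 4, 8,  9]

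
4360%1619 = 1122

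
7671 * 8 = 61368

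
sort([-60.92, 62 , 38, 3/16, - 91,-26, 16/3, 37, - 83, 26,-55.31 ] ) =[-91, - 83, - 60.92, - 55.31, - 26 , 3/16, 16/3,26, 37, 38, 62]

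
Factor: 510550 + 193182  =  2^2*17^1* 79^1*131^1= 703732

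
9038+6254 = 15292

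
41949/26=1613 + 11/26 = 1613.42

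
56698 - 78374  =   - 21676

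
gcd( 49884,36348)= 12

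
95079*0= 0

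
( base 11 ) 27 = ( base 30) T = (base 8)35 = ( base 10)29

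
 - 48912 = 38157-87069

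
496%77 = 34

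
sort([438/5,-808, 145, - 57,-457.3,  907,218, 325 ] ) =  [ - 808, - 457.3, - 57,438/5,145, 218 , 325,  907 ]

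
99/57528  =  11/6392 = 0.00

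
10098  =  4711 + 5387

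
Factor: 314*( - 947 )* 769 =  - 228668302 = - 2^1*157^1*769^1*947^1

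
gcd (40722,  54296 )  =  13574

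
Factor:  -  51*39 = -1989= -3^2*13^1 * 17^1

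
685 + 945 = 1630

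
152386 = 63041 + 89345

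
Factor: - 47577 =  - 3^1*15859^1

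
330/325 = 66/65 = 1.02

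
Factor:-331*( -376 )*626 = 2^4*47^1*313^1*331^1 = 77909456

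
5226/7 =746+ 4/7 = 746.57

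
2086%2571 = 2086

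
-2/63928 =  - 1 + 31963/31964= - 0.00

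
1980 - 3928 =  - 1948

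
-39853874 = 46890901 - 86744775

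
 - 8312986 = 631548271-639861257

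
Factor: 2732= 2^2*683^1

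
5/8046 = 5/8046  =  0.00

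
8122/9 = 902 + 4/9 =902.44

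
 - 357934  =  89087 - 447021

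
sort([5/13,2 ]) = [5/13,  2 ] 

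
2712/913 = 2712/913  =  2.97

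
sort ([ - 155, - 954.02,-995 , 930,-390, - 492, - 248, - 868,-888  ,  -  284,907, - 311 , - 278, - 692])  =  [- 995 , - 954.02, - 888, - 868, - 692,-492, - 390, - 311, - 284, - 278,- 248,-155,907,930] 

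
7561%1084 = 1057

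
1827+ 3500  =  5327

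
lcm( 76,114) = 228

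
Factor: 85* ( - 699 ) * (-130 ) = 7723950 = 2^1*3^1 * 5^2 * 13^1*17^1 * 233^1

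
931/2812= 49/148 = 0.33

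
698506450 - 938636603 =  - 240130153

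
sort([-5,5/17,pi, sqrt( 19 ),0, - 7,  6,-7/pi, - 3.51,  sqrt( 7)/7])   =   [ - 7,-5, - 3.51, - 7/pi, 0, 5/17,sqrt ( 7 )/7,pi,sqrt( 19 ),6 ]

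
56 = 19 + 37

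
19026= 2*9513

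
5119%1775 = 1569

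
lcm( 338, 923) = 23998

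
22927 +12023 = 34950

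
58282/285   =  58282/285 = 204.50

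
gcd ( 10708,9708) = 4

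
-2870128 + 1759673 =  - 1110455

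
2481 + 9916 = 12397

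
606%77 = 67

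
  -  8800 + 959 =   -  7841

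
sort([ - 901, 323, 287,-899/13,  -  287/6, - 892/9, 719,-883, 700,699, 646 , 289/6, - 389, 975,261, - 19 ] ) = [ - 901, - 883, - 389, - 892/9, - 899/13, - 287/6, - 19, 289/6, 261, 287,323, 646, 699, 700, 719, 975 ] 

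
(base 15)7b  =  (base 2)1110100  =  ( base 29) 40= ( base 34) 3E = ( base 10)116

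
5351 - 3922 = 1429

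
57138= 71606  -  14468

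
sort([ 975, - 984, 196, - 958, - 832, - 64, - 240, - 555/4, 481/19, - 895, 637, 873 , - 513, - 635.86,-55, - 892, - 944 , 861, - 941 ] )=[ - 984,  -  958,-944, - 941, - 895,-892 , - 832, - 635.86, - 513, - 240, - 555/4, - 64, - 55,  481/19, 196 , 637,861, 873,975]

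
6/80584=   3/40292 = 0.00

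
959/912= 1 + 47/912 = 1.05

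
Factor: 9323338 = 2^1*19^1*107^1*2293^1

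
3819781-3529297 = 290484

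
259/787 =259/787 = 0.33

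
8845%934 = 439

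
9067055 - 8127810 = 939245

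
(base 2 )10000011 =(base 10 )131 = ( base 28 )4J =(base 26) 51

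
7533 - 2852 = 4681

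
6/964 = 3/482=0.01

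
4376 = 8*547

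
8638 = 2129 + 6509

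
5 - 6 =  - 1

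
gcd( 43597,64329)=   1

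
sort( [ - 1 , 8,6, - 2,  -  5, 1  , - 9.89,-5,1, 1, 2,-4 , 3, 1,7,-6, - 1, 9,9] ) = [-9.89,- 6,-5, - 5, - 4,-2,-1 , -1, 1,1,1,1, 2,3,6, 7,8,9, 9]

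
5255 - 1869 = 3386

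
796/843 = 796/843 = 0.94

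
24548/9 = 2727+ 5/9 = 2727.56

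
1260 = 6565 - 5305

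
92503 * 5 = 462515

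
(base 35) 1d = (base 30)1i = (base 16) 30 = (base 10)48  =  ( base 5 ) 143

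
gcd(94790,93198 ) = 2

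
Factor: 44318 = 2^1*22159^1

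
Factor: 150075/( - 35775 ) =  - 3^ ( - 1 )*23^1*29^1*53^( - 1) = - 667/159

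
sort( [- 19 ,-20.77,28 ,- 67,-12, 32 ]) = [- 67,- 20.77, -19,-12, 28,  32]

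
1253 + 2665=3918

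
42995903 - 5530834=37465069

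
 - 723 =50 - 773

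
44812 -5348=39464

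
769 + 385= 1154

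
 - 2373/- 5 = 2373/5 = 474.60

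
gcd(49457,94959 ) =1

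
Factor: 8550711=3^3  *  13^1*17^1*1433^1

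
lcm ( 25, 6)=150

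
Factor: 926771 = 157^1*5903^1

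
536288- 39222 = 497066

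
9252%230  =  52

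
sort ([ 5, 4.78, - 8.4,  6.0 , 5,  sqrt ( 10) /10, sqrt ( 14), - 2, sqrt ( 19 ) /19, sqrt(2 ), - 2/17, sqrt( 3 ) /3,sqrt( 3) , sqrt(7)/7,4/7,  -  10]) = [ - 10,- 8.4, - 2 , - 2/17, sqrt( 19) /19,sqrt( 10) /10,  sqrt ( 7 )/7, 4/7,sqrt ( 3 )/3, sqrt(2), sqrt ( 3 ),sqrt ( 14 ),4.78, 5,  5 , 6.0]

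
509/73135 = 509/73135 = 0.01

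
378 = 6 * 63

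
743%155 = 123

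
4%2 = 0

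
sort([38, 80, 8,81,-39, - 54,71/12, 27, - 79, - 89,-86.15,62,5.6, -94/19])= [  -  89, - 86.15, - 79, - 54, - 39, - 94/19,5.6,71/12, 8,27,38,62 , 80,81] 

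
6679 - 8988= - 2309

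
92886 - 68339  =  24547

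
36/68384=9/17096 = 0.00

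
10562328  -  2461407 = 8100921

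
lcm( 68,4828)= 4828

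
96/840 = 4/35 = 0.11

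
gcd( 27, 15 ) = 3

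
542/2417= 542/2417 = 0.22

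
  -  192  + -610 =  - 802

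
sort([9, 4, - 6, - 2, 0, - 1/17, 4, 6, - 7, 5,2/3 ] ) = [ - 7, - 6, - 2, - 1/17, 0, 2/3,4,  4, 5,6,  9 ] 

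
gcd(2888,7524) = 76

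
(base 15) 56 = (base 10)81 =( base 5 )311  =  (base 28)2P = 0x51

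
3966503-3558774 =407729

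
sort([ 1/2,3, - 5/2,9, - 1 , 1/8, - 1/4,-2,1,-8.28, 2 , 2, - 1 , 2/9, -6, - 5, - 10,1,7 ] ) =[- 10, - 8.28, - 6, - 5, - 5/2, - 2, - 1, - 1, - 1/4,1/8, 2/9,1/2,1 , 1,2,2,3,7,9 ] 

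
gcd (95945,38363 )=1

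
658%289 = 80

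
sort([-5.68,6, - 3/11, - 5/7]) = [  -  5.68, - 5/7, - 3/11, 6]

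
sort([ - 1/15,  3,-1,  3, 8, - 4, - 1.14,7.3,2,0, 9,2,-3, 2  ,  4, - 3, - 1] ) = [ - 4, - 3,  -  3,-1.14, - 1,- 1, - 1/15, 0,2,2,2,3, 3 , 4, 7.3,8,9]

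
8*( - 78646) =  - 629168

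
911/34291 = 911/34291= 0.03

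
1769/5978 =29/98=0.30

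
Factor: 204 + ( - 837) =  - 3^1*211^1 = - 633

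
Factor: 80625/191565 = 125/297 = 3^( -3 )*5^3*11^(- 1) 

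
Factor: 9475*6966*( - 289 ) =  - 19074823650=- 2^1 * 3^4  *5^2*17^2*43^1*379^1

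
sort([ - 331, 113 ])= [ - 331, 113 ]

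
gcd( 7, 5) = 1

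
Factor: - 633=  - 3^1 *211^1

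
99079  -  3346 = 95733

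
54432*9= 489888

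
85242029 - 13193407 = 72048622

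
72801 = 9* 8089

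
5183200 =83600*62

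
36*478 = 17208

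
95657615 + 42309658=137967273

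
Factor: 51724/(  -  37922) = -386/283  =  - 2^1*193^1 *283^( - 1)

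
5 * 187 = 935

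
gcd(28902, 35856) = 6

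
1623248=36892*44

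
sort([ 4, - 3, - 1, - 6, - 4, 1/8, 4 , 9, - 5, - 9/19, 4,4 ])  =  [ - 6, - 5,- 4, - 3, - 1, - 9/19,1/8, 4, 4,4,4, 9]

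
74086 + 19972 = 94058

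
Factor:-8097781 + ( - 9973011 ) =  - 18070792 = - 2^3*199^1*11351^1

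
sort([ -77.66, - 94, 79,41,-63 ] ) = [ - 94, - 77.66, - 63 , 41, 79 ] 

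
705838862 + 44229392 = 750068254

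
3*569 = 1707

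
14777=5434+9343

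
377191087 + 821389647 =1198580734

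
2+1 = 3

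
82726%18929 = 7010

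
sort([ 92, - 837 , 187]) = [ - 837,92, 187]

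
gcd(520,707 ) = 1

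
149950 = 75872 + 74078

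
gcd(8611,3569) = 1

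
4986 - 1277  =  3709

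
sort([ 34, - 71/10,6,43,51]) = [ - 71/10, 6 , 34, 43, 51 ] 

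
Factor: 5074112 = 2^6*79283^1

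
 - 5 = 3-8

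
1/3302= 1/3302 = 0.00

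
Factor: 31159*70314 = 2190913926  =  2^1*3^1*11719^1*31159^1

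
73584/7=10512  =  10512.00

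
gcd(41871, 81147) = 3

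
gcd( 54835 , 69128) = 1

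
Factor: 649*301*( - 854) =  - 166828046=- 2^1*7^2*11^1* 43^1*59^1*61^1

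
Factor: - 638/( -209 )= 2^1*19^( - 1)*29^1= 58/19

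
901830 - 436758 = 465072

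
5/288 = 5/288 =0.02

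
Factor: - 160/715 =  - 32/143 = - 2^5*11^( - 1 ) * 13^(-1)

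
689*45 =31005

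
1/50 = 1/50 = 0.02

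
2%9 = 2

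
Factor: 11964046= 2^1*41^1*145903^1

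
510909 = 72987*7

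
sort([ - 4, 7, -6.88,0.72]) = [ - 6.88, - 4,0.72,7 ] 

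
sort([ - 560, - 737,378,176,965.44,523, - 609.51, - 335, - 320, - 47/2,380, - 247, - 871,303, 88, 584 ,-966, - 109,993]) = [  -  966, - 871, - 737, - 609.51, - 560, - 335,-320, - 247, - 109, - 47/2,88,176 , 303,378, 380,523 , 584,965.44, 993] 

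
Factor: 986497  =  986497^1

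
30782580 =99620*309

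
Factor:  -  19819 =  - 19819^1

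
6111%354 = 93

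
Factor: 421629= 3^1 * 13^1 *19^1*569^1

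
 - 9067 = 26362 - 35429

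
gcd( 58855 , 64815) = 745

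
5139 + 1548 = 6687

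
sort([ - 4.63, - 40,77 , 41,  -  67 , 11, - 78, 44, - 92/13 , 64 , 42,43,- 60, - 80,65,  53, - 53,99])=[ - 80,  -  78,-67,  -  60, - 53,-40, - 92/13, - 4.63, 11,41, 42,43, 44 , 53,64,65 , 77, 99]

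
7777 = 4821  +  2956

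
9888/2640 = 206/55 = 3.75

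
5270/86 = 2635/43 = 61.28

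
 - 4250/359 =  - 12 + 58/359 = - 11.84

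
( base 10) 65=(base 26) 2d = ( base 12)55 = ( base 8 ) 101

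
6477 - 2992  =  3485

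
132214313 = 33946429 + 98267884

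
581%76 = 49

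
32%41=32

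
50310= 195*258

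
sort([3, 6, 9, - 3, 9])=[  -  3,3,6, 9,  9 ]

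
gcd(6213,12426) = 6213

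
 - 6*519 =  - 3114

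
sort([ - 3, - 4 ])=[ - 4, - 3 ] 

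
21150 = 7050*3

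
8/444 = 2/111 =0.02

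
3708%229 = 44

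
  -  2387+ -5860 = -8247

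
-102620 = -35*2932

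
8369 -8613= -244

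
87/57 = 29/19 =1.53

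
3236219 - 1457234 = 1778985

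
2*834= 1668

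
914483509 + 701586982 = 1616070491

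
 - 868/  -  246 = 434/123 = 3.53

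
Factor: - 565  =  -5^1*113^1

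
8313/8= 8313/8= 1039.12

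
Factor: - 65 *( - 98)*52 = 331240 = 2^3 * 5^1 * 7^2 * 13^2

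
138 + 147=285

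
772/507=772/507 = 1.52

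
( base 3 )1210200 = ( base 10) 1314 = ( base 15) 5c9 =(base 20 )35e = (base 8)2442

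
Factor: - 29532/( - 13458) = 4922/2243 = 2^1*23^1*107^1*2243^( - 1 )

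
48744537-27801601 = 20942936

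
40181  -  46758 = -6577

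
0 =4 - 4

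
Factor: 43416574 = 2^1 * 21708287^1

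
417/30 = 139/10= 13.90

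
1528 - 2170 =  - 642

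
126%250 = 126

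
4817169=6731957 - 1914788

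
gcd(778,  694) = 2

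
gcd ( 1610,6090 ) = 70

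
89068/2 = 44534  =  44534.00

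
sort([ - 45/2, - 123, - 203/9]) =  [-123, - 203/9, - 45/2]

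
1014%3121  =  1014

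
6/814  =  3/407 = 0.01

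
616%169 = 109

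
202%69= 64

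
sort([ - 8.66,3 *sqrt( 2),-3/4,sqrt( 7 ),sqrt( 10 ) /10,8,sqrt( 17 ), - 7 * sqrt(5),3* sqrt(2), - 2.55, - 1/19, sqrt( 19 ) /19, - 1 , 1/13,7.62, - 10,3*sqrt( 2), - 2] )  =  [ - 7 * sqrt( 5), - 10, - 8.66, - 2.55, - 2, -1, - 3/4, - 1/19,1/13,sqrt( 19 )/19 , sqrt( 10 ) /10, sqrt(7 ),sqrt( 17),3*sqrt(2 ),3*sqrt(2),3*sqrt( 2), 7.62,8 ] 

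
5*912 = 4560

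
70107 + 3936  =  74043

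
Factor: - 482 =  - 2^1*241^1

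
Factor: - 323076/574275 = - 2^2*5^( - 2)*31^( - 1)* 109^1 = - 436/775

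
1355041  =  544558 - - 810483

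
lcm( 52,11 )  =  572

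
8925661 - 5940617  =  2985044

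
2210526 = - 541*( - 4086)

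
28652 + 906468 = 935120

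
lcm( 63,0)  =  0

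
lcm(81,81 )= 81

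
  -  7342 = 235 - 7577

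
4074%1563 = 948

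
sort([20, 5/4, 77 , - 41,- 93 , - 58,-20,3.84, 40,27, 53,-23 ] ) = [ - 93 , - 58, -41, - 23, - 20, 5/4, 3.84,  20,27, 40,53,77]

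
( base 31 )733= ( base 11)5143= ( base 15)204D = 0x1aa7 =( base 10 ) 6823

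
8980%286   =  114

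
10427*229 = 2387783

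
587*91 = 53417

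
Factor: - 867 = -3^1 * 17^2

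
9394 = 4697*2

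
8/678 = 4/339 = 0.01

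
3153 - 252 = 2901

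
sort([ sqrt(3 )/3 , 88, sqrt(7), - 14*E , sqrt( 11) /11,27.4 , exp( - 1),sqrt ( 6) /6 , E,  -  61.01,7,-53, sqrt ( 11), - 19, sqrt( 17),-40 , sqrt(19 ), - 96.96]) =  [ - 96.96, - 61.01 ,  -  53,  -  40,  -  14*E,  -  19,sqrt( 11 ) /11,  exp ( -1 ),sqrt(6 ) /6,sqrt( 3)/3,sqrt( 7), E,sqrt ( 11 ), sqrt( 17 ),sqrt (19), 7,27.4,  88] 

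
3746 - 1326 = 2420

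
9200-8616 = 584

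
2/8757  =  2/8757  =  0.00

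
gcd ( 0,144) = 144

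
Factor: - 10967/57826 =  - 2^(-1)*11^1*29^(  -  1 ) = -  11/58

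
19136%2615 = 831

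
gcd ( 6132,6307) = 7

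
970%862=108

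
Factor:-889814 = -2^1*17^1*26171^1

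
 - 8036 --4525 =- 3511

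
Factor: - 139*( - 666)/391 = 2^1*3^2*17^( - 1)* 23^ ( - 1 )*37^1* 139^1 = 92574/391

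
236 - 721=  - 485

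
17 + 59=76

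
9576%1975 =1676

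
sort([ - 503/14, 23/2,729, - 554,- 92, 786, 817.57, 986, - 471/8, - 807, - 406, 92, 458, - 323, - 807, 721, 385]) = [-807, - 807, - 554, - 406, - 323, - 92, - 471/8, - 503/14, 23/2, 92, 385, 458, 721,  729, 786,817.57, 986]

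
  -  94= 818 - 912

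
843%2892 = 843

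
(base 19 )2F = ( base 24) 25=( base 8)65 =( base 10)53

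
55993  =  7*7999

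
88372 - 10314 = 78058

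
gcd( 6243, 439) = 1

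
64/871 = 64/871 =0.07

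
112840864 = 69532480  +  43308384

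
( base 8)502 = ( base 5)2242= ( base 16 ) 142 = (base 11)273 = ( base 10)322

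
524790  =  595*882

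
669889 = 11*60899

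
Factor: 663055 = 5^1*132611^1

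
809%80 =9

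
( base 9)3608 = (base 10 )2681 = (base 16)A79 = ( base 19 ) 782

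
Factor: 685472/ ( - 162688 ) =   -  691/164 = - 2^ ( - 2 )*41^(- 1 ) *691^1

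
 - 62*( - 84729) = 5253198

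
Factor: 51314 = 2^1*25657^1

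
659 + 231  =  890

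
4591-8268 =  - 3677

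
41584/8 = 5198 = 5198.00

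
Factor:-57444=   -2^2*3^1*4787^1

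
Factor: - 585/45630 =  - 2^( - 1)*3^(-1) * 13^(  -  1) = -  1/78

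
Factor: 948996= 2^2*3^4*29^1*101^1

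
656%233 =190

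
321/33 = 107/11 = 9.73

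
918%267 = 117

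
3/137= 3/137  =  0.02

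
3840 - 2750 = 1090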